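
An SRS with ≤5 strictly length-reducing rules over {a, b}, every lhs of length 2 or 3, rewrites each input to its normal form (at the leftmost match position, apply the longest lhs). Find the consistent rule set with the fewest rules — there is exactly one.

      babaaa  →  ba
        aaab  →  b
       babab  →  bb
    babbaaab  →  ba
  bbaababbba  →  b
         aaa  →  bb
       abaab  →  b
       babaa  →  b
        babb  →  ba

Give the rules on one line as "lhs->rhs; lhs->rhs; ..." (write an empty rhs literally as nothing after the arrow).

  | babaaa => baaaa => bbba => ba
  | aaab => bbb => b
  | babab => baab => bb
  | babbaaab => babaaab => baaaab => bbbab => bab => ba

aa->; aaa->bb; ab->a; bbb->b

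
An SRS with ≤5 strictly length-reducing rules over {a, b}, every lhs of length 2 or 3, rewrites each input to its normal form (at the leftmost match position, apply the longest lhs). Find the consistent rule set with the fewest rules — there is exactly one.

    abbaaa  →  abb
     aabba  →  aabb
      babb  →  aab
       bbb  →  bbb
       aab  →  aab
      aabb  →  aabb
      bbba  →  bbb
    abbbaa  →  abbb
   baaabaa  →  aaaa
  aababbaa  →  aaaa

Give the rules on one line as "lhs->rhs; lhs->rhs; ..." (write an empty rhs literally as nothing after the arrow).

ba->; baa->ba; bab->aa; bba->bb

  | abbaaa => abbaa => abba => abb
  | aabba => aabb
  | babb => aab
  | bbb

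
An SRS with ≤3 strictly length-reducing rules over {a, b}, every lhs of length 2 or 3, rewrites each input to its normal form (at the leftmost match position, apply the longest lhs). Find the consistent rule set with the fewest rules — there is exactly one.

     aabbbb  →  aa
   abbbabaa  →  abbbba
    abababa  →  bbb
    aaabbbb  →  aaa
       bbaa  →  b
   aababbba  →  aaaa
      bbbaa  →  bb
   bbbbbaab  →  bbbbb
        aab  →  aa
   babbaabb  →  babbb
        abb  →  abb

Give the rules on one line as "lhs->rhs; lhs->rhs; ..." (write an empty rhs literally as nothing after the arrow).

  | aabbbb => aabbb => aabb => aab => aa
  | abbbabaa => abbbba
  | abababa => bbaba => bbb
  | aaabbbb => aaabbb => aaabb => aaab => aaa

aab->aa; aba->b; baa->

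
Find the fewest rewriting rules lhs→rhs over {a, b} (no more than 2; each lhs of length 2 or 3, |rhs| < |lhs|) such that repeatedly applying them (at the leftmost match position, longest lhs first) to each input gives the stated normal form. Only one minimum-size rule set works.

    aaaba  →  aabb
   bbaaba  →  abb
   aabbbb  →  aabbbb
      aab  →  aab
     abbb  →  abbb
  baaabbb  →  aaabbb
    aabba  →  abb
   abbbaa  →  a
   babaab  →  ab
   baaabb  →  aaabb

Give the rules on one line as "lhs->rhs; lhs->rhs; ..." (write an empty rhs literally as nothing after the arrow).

  | aaaba => aabb
  | bbaaba => baaba => aaba => abb
  | aabbbb
  | aab

aba->bb; ba->a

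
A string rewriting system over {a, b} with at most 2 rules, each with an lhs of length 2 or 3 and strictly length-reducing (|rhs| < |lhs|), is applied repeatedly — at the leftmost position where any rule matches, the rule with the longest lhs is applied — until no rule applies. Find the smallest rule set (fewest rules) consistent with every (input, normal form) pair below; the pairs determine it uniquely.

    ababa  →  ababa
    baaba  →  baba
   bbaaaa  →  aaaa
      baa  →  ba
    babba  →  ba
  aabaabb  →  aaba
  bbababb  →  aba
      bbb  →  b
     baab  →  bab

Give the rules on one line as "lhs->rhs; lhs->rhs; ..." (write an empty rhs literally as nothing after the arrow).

baa->ba; bb->

  | ababa
  | baaba => baba
  | bbaaaa => aaaa
  | baa => ba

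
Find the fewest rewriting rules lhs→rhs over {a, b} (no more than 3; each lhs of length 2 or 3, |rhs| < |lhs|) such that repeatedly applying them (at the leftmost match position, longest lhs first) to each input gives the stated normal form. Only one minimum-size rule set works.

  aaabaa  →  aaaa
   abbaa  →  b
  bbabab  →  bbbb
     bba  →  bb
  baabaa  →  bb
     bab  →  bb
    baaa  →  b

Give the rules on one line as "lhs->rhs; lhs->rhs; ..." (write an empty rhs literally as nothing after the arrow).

ab->; ba->b

  | aaabaa => aaaa
  | abbaa => baa => ba => b
  | bbabab => bbbab => bbbb
  | bba => bb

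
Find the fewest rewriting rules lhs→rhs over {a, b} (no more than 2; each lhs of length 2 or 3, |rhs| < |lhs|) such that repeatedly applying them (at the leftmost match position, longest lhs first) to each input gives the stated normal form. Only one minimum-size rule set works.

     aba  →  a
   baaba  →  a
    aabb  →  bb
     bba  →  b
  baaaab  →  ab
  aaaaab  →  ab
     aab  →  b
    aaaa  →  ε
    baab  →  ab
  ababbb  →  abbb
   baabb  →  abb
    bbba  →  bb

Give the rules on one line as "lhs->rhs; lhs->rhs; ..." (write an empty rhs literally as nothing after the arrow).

aa->; ba->

  | aba => a
  | baaba => aba => a
  | aabb => bb
  | bba => b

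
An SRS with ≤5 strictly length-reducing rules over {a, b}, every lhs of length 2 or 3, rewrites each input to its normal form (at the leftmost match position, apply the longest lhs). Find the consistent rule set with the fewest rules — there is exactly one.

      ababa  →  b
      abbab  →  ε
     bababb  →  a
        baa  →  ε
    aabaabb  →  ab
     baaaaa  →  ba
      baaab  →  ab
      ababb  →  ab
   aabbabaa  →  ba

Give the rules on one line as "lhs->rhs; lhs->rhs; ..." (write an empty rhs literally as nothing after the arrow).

aa->b; bab->; bb->; bbb->ab

  | ababa => aa => b
  | abbab => aab => bb => ε
  | bababb => abb => a
  | baa => bb => ε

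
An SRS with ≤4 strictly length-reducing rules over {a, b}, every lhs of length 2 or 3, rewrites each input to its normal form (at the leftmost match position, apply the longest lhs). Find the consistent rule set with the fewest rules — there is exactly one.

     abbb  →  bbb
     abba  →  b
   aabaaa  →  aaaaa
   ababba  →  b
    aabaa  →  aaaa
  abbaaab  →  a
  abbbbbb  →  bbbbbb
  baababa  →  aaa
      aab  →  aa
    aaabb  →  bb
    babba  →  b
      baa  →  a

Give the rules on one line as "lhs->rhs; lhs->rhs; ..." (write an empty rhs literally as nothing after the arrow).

ab->a; abb->bb; ba->

  | abbb => bbb
  | abba => bba => b
  | aabaaa => aaaaa
  | ababba => aabba => abba => bba => b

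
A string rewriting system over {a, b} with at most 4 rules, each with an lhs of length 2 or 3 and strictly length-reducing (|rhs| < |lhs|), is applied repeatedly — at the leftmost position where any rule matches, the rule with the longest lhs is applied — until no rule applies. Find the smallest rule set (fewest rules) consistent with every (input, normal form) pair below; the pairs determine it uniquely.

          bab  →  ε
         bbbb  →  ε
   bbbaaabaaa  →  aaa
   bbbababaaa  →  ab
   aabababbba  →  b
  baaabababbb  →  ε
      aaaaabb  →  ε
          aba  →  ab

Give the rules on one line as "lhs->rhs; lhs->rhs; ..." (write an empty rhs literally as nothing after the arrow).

abb->bb; ba->b; bb->

  | bab => bb => ε
  | bbbb => bb => ε
  | bbbaaabaaa => baaabaaa => baabaaa => babaaa => bbaaa => aaa
  | bbbababaaa => bababaaa => bbabaaa => abaaa => abaa => aba => ab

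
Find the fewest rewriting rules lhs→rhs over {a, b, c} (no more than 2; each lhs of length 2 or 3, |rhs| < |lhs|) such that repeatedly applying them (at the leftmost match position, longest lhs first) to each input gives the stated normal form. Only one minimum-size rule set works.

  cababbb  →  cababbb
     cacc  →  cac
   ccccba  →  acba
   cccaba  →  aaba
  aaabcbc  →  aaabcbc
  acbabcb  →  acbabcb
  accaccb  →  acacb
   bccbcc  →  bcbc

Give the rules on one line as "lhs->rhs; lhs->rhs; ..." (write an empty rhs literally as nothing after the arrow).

cc->c; ccc->a

  | cababbb
  | cacc => cac
  | ccccba => acba
  | cccaba => aaba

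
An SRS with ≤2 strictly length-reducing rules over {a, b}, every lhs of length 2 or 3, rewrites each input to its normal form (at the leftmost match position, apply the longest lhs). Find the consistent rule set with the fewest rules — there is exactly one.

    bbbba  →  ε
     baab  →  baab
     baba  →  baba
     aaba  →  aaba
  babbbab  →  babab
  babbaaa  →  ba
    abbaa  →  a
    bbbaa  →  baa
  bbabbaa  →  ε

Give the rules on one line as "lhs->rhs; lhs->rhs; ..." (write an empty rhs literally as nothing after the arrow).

bb->; bba->bb

  | bbbba => bba => bb => ε
  | baab
  | baba
  | aaba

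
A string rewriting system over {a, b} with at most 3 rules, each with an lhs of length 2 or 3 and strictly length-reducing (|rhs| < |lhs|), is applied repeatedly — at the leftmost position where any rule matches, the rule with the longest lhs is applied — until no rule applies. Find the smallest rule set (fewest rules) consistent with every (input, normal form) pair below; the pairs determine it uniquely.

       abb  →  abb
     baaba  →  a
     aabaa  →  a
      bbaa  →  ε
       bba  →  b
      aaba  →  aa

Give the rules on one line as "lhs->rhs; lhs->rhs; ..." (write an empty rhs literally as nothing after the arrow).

aaa->a; ba->

  | abb
  | baaba => aba => a
  | aabaa => aaa => a
  | bbaa => ba => ε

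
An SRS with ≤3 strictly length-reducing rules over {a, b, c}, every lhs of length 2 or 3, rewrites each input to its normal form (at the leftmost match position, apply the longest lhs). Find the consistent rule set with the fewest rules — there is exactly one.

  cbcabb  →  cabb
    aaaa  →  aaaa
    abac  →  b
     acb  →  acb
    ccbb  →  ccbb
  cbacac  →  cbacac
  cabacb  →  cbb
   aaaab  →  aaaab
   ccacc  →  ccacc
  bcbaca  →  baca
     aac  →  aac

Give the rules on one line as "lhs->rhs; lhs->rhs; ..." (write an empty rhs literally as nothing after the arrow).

aba->bb; bc->

  | cbcabb => cabb
  | aaaa
  | abac => bbc => b
  | acb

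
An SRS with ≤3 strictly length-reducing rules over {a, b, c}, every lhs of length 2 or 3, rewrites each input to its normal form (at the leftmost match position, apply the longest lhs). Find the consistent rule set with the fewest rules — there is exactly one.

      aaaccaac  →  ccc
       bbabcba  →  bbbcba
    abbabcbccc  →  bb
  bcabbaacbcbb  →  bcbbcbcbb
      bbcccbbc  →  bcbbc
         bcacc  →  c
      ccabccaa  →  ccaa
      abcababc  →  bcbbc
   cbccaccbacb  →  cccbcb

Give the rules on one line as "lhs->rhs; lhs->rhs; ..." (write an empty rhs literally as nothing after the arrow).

  | aaaccaac => aaccaac => accaac => ccaac => ccac => ccc
  | bbabcba => bbbcba
  | abbabcbccc => bbabcbccc => bbbcbccc => bbbcc => bb
  | bcabbaacbcbb => bcbbaacbcbb => bcbbacbcbb => bcbbcbcbb

ab->b; ac->c; bcc->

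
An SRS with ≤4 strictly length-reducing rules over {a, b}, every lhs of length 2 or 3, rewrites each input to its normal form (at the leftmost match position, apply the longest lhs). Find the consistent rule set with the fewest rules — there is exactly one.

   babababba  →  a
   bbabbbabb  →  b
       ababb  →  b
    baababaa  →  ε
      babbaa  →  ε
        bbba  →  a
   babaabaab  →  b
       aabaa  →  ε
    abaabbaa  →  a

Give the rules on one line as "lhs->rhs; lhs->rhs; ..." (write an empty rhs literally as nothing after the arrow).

aa->; ab->; ba->a; bb->a

  | babababba => abababba => ababba => abba => ba => a
  | bbabbbabb => aabbbabb => bbbabb => ababb => abb => b
  | ababb => abb => b
  | baababaa => aababaa => babaa => abaa => aa => ε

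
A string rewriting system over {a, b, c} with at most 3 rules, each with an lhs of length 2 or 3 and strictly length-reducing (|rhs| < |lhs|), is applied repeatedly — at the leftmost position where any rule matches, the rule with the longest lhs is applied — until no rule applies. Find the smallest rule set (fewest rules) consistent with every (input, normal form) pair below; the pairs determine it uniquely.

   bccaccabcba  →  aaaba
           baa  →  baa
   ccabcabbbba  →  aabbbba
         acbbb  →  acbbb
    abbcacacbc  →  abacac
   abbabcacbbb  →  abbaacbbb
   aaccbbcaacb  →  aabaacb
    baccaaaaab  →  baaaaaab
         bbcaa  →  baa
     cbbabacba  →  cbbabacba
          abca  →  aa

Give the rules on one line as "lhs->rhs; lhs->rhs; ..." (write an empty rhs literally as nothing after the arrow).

bc->; bcc->a; cc->

  | bccaccabcba => aaccabcba => aaabcba => aaaba
  | baa
  | ccabcabbbba => abcabbbba => aabbbba
  | acbbb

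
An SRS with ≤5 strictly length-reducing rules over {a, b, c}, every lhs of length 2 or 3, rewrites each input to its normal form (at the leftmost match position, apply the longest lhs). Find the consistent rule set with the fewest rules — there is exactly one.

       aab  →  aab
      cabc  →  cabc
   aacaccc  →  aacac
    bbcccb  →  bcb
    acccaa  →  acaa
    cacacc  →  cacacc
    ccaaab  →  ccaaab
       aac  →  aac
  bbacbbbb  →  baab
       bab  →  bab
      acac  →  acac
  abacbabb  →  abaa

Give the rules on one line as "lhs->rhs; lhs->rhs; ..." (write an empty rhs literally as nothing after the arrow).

  | aab
  | cabc
  | aacaccc => aacac
  | bbcccb => bcccb => bcb

bb->b; cba->c; cbb->a; ccc->c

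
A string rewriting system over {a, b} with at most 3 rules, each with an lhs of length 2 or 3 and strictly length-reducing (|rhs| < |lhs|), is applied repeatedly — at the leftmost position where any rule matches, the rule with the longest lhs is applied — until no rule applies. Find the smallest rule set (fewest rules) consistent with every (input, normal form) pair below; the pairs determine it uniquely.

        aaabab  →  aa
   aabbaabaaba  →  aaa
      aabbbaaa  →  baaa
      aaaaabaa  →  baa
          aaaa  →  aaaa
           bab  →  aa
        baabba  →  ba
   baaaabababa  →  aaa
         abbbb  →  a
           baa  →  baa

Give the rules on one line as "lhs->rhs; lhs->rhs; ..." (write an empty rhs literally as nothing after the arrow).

  | aaabab => aabab => abab => bab => aa
  | aabbaabaaba => abbaabaaba => bbaabaaba => aaabaaba => aabaaba => abaaba => baaba => baba => aaa
  | aabbbaaa => abbbaaa => bbbaaa => abaaa => baaa
  | aaaaabaa => aaaabaa => aaabaa => aabaa => abaa => baa

ab->b; bab->aa; bb->a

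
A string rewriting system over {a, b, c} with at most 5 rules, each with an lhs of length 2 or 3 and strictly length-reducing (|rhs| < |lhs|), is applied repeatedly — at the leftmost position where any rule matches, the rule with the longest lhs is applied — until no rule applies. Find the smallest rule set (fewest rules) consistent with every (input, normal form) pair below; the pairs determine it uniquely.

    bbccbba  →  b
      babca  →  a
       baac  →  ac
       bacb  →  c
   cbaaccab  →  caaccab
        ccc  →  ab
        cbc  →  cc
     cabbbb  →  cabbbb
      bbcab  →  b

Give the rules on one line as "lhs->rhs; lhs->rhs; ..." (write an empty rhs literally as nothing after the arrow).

ba->; bc->; cb->c; ccc->ab

  | bbccbba => bcbba => bba => b
  | babca => bca => a
  | baac => ac
  | bacb => cb => c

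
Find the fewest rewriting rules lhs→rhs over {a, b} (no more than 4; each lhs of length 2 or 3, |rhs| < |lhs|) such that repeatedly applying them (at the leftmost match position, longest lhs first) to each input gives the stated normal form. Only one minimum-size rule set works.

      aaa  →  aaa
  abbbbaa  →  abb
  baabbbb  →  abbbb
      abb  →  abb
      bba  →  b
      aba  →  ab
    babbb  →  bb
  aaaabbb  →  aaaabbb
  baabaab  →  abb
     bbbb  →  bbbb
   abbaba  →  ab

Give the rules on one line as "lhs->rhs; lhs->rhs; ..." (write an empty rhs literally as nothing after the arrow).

aba->ab; ba->; bab->

  | aaa
  | abbbbaa => abbba => abb
  | baabbbb => abbbb
  | abb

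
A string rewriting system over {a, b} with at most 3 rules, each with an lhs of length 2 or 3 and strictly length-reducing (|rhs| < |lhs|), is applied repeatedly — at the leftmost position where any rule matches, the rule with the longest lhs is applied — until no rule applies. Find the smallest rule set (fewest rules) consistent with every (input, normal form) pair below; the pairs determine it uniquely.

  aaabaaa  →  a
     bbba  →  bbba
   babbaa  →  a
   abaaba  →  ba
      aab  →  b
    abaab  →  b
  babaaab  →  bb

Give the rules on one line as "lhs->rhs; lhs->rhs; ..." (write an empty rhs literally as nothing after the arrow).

  | aaabaaa => aabaaa => abaaa => baaa => a
  | bbba
  | babbaa => baaa => a
  | abaaba => baaba => ba

ab->b; abb->a; baa->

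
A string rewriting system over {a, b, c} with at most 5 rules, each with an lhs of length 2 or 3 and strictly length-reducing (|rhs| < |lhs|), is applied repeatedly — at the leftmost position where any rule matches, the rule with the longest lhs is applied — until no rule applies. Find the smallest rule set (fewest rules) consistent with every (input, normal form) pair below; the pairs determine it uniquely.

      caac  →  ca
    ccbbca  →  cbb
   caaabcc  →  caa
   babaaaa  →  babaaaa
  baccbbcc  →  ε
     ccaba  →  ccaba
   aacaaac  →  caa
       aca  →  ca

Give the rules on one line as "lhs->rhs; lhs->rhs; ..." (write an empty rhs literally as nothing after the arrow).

ac->; aca->ca; bc->; cba->bb

  | caac => ca
  | ccbbca => ccba => cbb
  | caaabcc => caaac => caa
  | babaaaa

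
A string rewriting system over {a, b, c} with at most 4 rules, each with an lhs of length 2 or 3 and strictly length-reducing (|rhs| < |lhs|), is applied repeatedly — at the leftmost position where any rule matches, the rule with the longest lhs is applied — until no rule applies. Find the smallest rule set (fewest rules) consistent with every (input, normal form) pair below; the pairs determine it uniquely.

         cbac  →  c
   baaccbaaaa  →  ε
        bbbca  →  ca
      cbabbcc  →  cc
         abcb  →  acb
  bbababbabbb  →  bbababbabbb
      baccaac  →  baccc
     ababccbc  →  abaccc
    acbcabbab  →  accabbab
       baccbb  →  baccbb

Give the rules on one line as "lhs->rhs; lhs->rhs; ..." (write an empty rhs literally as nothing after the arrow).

  | cbac => c
  | baaccbaaaa => bbccbaaaa => bccbaaaa => ccbaaaa => caaa => cba => ε
  | bbbca => bbca => bca => ca
  | cbabbcc => bbcc => bcc => cc

aa->b; bc->c; cba->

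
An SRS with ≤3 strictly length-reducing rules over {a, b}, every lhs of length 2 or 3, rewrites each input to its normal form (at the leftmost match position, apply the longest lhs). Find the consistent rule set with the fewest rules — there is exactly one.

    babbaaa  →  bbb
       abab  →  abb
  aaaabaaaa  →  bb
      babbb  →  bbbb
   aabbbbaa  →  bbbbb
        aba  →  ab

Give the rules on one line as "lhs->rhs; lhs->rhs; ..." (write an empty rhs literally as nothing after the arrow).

  | babbaaa => bbbaaa => bbbaa => bbba => bbb
  | abab => abb
  | aaaabaaaa => baabaaaa => babaaaa => bbaaaa => bbaaa => bbaa => bba => bb
  | babbb => bbbb

aa->b; ba->b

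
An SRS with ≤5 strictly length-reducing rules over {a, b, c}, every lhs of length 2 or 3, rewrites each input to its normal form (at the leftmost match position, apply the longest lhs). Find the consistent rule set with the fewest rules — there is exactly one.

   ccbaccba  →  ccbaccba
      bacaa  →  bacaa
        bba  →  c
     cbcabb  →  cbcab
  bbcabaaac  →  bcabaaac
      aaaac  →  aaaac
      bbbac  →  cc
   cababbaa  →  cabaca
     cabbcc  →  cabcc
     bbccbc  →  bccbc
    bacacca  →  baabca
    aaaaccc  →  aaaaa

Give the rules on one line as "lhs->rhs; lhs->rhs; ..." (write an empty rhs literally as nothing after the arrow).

bb->b; bba->c; cac->ab; ccc->a

  | ccbaccba
  | bacaa
  | bba => c
  | cbcabb => cbcab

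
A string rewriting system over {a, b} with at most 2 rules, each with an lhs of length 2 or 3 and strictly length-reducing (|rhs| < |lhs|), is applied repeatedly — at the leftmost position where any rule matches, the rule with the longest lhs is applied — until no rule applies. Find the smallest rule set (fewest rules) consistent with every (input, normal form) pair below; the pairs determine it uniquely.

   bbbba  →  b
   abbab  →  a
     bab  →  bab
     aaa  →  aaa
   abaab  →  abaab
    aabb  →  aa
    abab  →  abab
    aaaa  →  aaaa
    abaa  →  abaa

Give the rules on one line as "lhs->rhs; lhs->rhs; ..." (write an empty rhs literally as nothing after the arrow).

  | bbbba => bba => b
  | abbab => abb => a
  | bab
  | aaa

bb->; bba->b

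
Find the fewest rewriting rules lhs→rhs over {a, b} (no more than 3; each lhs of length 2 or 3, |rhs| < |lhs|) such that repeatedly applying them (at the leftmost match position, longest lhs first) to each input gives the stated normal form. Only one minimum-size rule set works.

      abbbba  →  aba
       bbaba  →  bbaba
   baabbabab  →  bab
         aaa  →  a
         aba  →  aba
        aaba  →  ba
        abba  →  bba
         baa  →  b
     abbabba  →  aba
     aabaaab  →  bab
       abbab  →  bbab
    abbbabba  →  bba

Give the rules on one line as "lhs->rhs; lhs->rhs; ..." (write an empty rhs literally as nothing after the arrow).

aa->; abb->bb; bbb->a

  | abbbba => bbbba => aba
  | bbaba
  | baabbabab => bbbabab => aabab => bab
  | aaa => a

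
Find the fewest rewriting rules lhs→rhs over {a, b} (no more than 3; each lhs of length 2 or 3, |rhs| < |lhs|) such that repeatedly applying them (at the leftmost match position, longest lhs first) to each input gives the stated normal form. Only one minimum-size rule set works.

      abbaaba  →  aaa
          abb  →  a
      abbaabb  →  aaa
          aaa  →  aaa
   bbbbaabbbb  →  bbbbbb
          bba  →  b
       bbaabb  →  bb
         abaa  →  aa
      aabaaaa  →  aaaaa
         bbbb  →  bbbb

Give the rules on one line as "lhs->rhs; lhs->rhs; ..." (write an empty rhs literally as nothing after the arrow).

abb->a; ba->

  | abbaaba => aaaba => aaa
  | abb => a
  | abbaabb => aaabb => aaa
  | aaa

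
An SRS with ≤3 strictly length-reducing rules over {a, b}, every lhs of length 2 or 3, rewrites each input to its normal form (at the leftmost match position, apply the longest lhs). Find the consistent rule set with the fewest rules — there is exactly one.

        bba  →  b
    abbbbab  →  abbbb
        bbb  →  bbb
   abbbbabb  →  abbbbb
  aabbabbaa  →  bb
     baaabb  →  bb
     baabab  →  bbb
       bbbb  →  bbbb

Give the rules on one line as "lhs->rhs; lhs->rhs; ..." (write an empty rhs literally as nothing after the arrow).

aab->bb; bab->; bba->b

  | bba => b
  | abbbbab => abbbb
  | bbb
  | abbbbabb => abbbbb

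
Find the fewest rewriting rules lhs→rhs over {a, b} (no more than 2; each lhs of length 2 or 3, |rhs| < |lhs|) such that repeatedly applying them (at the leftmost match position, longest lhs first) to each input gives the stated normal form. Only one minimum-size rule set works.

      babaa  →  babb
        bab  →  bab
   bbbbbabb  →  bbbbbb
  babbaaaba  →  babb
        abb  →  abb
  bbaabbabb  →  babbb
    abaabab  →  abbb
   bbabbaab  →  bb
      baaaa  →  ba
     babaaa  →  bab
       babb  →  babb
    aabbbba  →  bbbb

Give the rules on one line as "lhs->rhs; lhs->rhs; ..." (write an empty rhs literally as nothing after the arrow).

aa->b; bba->b

  | babaa => babb
  | bab
  | bbbbbabb => bbbbbb
  | babbaaaba => babaaba => babbba => babb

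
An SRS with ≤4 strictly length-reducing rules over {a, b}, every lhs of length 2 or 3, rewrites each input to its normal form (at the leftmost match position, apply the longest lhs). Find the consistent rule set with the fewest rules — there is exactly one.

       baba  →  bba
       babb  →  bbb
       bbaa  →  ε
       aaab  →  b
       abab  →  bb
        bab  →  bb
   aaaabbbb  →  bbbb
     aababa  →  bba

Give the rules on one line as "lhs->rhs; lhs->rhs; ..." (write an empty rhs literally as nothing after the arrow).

  | baba => bba
  | babb => bbb
  | bbaa => baa => aa => ε
  | aaab => ab => b

aa->; ab->b; baa->aa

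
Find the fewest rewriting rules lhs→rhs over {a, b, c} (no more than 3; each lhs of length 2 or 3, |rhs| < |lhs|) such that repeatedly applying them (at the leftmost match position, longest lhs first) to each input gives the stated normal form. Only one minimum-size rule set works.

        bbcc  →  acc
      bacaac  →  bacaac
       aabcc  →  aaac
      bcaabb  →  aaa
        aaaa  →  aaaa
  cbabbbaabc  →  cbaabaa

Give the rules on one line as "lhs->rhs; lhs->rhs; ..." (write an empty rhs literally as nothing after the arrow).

  | bbcc => acc
  | bacaac
  | aabcc => aaac
  | bcaabb => aabb => aaa

bb->a; bc->; bcc->ac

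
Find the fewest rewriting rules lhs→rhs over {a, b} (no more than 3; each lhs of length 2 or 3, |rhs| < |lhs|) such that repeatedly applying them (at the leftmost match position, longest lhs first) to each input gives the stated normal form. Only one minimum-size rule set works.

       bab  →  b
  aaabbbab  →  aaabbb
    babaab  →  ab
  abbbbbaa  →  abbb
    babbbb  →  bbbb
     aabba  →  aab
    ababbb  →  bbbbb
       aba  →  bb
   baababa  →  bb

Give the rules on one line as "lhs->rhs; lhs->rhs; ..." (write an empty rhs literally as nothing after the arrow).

  | bab => b
  | aaabbbab => aaabbb
  | babaab => baab => ab
  | abbbbbaa => abbbba => abbb

aba->bb; ba->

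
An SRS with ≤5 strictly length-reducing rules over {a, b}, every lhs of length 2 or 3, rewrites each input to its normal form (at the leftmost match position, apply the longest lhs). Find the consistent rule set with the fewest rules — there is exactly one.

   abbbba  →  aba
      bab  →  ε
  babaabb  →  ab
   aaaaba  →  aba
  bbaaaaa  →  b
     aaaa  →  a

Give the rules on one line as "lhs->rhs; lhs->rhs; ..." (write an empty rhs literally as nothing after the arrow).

aa->; aaa->; bab->aa; bb->b

  | abbbba => abbba => abba => aba
  | bab => aa => ε
  | babaabb => aaaabb => abb => ab
  | aaaaba => aba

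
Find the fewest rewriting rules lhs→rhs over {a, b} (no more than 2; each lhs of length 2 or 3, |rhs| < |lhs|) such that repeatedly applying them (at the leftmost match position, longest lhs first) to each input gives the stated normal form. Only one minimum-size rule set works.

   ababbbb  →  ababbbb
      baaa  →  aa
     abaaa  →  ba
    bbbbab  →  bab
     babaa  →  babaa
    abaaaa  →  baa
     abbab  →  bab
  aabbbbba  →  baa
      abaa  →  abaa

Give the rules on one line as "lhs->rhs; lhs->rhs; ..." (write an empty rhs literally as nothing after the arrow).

  | ababbbb
  | baaa => bba => aa
  | abaaa => abba => aaa => ba
  | bbbbab => bbaab => aaab => bab

aaa->ba; bba->aa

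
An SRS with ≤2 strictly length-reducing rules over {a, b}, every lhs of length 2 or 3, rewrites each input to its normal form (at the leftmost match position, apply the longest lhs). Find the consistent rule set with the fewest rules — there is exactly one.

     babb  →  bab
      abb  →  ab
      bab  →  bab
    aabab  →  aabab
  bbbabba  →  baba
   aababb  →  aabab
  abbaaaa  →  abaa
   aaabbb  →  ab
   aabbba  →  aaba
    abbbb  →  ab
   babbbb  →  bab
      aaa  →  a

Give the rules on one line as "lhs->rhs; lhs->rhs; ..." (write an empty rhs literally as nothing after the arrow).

  | babb => bab
  | abb => ab
  | bab
  | aabab

aaa->a; bb->b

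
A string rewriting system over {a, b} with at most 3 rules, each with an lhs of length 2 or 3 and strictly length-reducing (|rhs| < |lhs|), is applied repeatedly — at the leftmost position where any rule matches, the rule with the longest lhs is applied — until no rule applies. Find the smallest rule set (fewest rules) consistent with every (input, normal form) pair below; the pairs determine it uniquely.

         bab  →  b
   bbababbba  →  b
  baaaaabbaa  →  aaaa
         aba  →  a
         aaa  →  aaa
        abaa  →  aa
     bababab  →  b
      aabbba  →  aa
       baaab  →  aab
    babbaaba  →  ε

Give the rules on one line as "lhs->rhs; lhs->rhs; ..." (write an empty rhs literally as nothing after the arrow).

ba->; bbb->b

  | bab => b
  | bbababbba => bbabbba => bbbba => bba => b
  | baaaaabbaa => aaaabbaa => aaaaba => aaaa
  | aba => a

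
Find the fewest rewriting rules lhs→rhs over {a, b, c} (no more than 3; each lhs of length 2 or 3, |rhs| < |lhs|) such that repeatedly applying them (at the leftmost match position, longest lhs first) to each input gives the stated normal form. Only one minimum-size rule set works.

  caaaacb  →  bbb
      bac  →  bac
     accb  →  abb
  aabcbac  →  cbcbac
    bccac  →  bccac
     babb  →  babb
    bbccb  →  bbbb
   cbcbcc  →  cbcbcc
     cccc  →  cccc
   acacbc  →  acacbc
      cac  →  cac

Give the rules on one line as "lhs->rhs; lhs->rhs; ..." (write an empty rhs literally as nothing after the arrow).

aa->c; ccb->bb

  | caaaacb => ccaacb => ccccb => ccbb => bbb
  | bac
  | accb => abb
  | aabcbac => cbcbac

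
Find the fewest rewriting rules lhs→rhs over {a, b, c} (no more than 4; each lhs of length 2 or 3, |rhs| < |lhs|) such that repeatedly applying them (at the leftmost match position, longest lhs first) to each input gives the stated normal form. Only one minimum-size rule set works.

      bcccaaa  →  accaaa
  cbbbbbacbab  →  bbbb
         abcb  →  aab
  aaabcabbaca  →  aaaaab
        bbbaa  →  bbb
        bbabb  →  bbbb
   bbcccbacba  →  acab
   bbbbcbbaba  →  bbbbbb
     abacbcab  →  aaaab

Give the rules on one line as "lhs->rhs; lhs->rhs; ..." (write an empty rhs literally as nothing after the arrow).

ba->b; bc->a; cbb->

  | bcccaaa => accaaa
  | cbbbbbacbab => bbbacbab => bbbcbab => bbabab => bbbab => bbbb
  | abcb => aab
  | aaabcabbaca => aaaaabbaca => aaaaabbca => aaaaabaa => aaaaaba => aaaaab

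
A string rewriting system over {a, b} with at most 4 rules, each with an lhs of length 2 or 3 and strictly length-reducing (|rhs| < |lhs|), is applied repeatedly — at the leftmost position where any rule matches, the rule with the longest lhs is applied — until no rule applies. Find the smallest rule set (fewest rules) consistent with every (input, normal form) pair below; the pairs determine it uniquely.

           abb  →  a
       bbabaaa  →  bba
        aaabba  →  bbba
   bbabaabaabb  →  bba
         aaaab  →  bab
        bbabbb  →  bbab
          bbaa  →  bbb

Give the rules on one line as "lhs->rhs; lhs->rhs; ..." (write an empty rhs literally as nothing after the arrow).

aa->b; aaa->b; abb->a

  | abb => a
  | bbabaaa => bbabb => bba
  | aaabba => bbba
  | bbabaabaabb => bbabbbaabb => bbabaabb => bbabbbb => bbabb => bba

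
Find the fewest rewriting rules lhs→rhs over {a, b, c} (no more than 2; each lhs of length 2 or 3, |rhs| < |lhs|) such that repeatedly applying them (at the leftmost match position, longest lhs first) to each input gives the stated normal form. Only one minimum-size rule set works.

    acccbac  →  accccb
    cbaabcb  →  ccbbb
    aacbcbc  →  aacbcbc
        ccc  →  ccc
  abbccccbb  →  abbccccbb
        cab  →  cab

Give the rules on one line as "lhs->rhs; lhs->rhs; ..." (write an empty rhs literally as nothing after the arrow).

  | acccbac => accccb
  | cbaabcb => cbacbb => ccbbb
  | aacbcbc
  | ccc

abc->cb; bac->cb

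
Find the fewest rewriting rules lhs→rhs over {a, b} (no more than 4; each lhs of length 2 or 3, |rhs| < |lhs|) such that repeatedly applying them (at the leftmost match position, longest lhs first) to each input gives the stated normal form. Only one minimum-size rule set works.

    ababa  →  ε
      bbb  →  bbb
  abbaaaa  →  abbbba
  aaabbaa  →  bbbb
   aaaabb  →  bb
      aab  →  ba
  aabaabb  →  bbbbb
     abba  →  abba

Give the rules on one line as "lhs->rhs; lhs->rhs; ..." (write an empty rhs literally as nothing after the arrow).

  | ababa => aa => ε
  | bbb
  | abbaaaa => abbbba
  | aaabbaa => bbbbaa => bbbb

aa->; aaa->bb; aab->ba; bab->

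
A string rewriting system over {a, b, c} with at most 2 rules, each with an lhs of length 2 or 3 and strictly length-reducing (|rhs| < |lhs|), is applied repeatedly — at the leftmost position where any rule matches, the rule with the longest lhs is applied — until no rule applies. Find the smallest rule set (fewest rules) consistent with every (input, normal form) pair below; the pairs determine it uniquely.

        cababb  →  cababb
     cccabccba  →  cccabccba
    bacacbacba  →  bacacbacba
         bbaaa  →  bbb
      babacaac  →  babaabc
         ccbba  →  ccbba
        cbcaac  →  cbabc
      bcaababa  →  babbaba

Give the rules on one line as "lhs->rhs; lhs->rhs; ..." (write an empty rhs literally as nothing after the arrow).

  | cababb
  | cccabccba
  | bacacbacba
  | bbaaa => bbb

aaa->b; caa->ab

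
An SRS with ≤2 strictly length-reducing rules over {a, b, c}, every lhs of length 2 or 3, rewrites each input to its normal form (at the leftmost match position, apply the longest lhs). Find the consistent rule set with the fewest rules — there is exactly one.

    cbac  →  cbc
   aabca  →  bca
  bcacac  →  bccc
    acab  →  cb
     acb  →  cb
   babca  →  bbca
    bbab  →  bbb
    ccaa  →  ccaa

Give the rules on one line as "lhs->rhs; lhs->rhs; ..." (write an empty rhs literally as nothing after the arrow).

ab->b; ac->c

  | cbac => cbc
  | aabca => abca => bca
  | bcacac => bccac => bccc
  | acab => cab => cb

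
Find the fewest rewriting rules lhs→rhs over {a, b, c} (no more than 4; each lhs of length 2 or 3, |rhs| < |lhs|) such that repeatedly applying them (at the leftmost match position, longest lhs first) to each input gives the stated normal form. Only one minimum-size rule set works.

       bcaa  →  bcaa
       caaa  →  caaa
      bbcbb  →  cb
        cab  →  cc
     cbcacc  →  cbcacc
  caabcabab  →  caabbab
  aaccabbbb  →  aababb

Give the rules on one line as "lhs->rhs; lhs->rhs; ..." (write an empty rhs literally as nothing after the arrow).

bbb->b; bbc->cb; cab->cc; cca->ba

  | bcaa
  | caaa
  | bbcbb => cbbb => cb
  | cab => cc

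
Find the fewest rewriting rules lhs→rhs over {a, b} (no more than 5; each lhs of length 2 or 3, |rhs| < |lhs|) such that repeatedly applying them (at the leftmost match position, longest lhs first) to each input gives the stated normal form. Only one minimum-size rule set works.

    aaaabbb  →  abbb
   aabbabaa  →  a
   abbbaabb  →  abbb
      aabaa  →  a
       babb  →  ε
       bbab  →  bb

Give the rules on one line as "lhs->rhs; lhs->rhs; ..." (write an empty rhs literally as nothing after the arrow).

aa->a; ba->; bab->ba; bba->b

  | aaaabbb => aaabbb => aabbb => abbb
  | aabbabaa => abbabaa => abbaa => aba => a
  | abbbaabb => abbabb => abbb
  | aabaa => abaa => aa => a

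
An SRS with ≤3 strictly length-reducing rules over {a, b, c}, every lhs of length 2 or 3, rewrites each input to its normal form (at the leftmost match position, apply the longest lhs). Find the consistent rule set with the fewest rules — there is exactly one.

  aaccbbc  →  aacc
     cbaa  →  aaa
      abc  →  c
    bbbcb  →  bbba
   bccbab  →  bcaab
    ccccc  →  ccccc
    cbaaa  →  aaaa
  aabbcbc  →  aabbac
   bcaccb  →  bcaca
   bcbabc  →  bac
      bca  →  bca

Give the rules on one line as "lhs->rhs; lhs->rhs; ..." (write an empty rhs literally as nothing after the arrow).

  | aaccbbc => aacabc => aacc
  | cbaa => aaa
  | abc => c
  | bbbcb => bbba

abc->c; cb->a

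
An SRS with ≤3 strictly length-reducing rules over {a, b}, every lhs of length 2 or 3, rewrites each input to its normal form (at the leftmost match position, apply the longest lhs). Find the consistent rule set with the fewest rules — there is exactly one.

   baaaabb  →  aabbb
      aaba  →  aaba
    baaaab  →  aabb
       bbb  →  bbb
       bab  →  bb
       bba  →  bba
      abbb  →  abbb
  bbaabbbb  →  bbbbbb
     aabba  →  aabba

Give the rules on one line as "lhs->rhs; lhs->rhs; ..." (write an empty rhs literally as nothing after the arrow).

baa->ab; bab->bb

  | baaaabb => abaabb => aabbb
  | aaba
  | baaaab => abaab => aabb
  | bbb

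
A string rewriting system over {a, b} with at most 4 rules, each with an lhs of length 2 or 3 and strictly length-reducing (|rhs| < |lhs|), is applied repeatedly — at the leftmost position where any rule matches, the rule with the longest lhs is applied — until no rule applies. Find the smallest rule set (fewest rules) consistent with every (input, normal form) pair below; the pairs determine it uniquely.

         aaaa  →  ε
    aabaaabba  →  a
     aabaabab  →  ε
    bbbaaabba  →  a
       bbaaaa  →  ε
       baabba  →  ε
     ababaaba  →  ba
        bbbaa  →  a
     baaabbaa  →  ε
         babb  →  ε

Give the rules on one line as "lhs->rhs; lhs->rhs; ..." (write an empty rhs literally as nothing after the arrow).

  | aaaa => aa => ε
  | aabaaabba => baaabba => babba => bba => a
  | aabaabab => baabab => bbab => ab => ε
  | bbbaaabba => aaaabba => aabba => bba => a

aa->; ab->; bb->; bbb->a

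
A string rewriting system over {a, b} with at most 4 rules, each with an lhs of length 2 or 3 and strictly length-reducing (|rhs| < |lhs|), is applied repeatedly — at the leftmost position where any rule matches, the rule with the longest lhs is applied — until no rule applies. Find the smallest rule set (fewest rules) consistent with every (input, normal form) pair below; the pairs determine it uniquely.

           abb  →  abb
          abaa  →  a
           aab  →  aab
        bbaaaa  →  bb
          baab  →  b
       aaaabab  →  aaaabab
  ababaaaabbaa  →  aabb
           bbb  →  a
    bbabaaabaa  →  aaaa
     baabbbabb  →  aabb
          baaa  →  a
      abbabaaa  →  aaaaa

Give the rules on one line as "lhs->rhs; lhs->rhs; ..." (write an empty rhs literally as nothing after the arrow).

  | abb
  | abaa => a
  | aab
  | bbaaaa => bbaaa => bbaa => bba => bb

baa->; bba->bb; bbb->a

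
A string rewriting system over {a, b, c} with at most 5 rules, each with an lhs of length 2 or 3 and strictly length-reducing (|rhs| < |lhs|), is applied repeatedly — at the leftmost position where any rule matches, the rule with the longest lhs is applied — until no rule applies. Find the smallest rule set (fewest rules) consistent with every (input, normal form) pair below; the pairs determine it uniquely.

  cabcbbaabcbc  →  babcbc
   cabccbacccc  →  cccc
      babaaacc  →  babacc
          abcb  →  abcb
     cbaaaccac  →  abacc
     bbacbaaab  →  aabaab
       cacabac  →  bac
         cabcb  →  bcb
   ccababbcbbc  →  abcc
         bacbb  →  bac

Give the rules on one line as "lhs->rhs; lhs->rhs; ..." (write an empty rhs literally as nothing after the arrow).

aac->ac; bb->; ca->; cba->ab

  | cabcbbaabcbc => bcbbaabcbc => bcaabcbc => babcbc
  | cabccbacccc => bccbacccc => bcabcccc => bbcccc => cccc
  | babaaacc => babaacc => babacc
  | abcb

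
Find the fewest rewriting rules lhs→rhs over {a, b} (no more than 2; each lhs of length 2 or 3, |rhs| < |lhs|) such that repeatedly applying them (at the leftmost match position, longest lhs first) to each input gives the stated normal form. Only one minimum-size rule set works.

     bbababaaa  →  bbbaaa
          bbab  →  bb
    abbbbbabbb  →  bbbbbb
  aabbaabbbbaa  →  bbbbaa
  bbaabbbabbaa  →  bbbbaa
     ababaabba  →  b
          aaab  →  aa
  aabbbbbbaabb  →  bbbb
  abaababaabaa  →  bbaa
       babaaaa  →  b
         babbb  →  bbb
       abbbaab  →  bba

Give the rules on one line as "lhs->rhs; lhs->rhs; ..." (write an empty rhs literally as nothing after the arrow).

ab->; aba->ab

  | bbababaaa => bbabbaaa => bbbaaa
  | bbab => bb
  | abbbbbabbb => bbbbabbb => bbbbbb
  | aabbaabbbbaa => abaabbbbaa => ababbbbaa => abbbbbaa => bbbbaa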